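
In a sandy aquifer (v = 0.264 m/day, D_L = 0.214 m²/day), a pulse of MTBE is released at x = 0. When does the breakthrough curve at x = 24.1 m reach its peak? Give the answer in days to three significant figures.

For the 1D instantaneous-source solution, setting ∂C/∂t = 0 at fixed x gives v²t² + 2Dt − x² = 0, so t = (√(D² + v²x²) − D)/v².
√(D² + v²x²) = √(0.214² + 0.264² × 24.1²) = 6.366; v² = 0.069696.
t = (6.366 − 0.214)/0.069696 = 88.3 days (vs. the pure-advection estimate x/v = 91.3 d).

88.3 days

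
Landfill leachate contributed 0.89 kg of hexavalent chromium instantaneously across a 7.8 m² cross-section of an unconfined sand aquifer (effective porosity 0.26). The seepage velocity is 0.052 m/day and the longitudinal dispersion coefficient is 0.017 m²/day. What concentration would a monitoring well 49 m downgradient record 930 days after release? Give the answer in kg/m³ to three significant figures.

0.0309 kg/m³

For an instantaneous plane source, C(x,t) = M/(n_e·A·√(4πDt)) · exp(−(x−vt)²/(4Dt)), with n_e·A the pore (flow) area.
Plume center vt = 0.052 × 930 = 48.36 m, so the well at 49 m is 0.64 m downgradient of the peak.
√(4πDt) = 14.10 m, giving peak height M/(n_e·A·√(4πDt)) = 0.89/(0.26 × 7.8 × 14.10) = 0.03112 kg/m³.
(x−vt)²/(4Dt) = (0.64)²/(4 × 0.017 × 930) = 0.006477; exp(−0.006477) = 0.9935.
C = 0.03112 × 0.9935 = 0.0309 kg/m³.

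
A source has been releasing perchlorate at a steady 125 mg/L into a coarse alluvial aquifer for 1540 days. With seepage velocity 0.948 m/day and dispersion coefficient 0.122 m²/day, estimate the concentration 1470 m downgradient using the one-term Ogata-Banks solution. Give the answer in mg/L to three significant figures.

For a continuous step input, C/C₀ ≈ ½·erfc((x−vt)/(2√(Dt))).
vt = 0.948 × 1540 = 1459.92 m and 2√(Dt) = 2√(0.122 × 1540) = 27.41 m.
Argument (x−vt)/(2√(Dt)) = (1470 − 1459.92)/27.41 = 0.3677; ½·erfc(0.3677) = 0.3015.
C = 125 × 0.3015 = 37.7 mg/L.

37.7 mg/L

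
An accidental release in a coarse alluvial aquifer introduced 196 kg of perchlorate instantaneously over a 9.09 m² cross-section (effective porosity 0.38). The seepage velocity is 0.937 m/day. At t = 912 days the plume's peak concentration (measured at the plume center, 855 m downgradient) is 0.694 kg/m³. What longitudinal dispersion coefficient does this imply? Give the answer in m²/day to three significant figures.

0.583 m²/day

At the plume center C_max = M/(n_e·A·√(4πDt)), so D = M²/(4πt·(n_e·A·C_max)²).
n_e·A·C_max = 0.38 × 9.09 × 0.694 = 2.397 kg/m.
D = 196²/(4π × 912 × 2.397²) = 0.583 m²/day.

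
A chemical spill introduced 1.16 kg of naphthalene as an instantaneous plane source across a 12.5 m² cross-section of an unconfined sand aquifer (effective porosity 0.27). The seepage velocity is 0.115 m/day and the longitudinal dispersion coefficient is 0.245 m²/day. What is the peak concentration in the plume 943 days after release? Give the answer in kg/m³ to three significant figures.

0.00638 kg/m³

The peak of an instantaneous 1D plume sits at x = vt; there the Gaussian factor is 1 and C_max = M/(n_e·A·√(4πDt)), where n_e·A is the pore area the mass is dissolved in.
√(4πDt) = √(4π × 0.245 × 943) = 53.88 m, so C_max = 1.16/(0.27 × 12.5 × 53.88) = 0.00638 kg/m³.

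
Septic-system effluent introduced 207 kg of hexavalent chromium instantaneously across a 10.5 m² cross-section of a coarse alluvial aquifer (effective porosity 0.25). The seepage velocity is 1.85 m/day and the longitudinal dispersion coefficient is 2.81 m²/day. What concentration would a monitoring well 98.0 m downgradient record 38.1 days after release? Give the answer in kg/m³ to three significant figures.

0.367 kg/m³

For an instantaneous plane source, C(x,t) = M/(n_e·A·√(4πDt)) · exp(−(x−vt)²/(4Dt)), with n_e·A the pore (flow) area.
Plume center vt = 1.85 × 38.1 = 70.485 m, so the well at 98.0 m is 27.515 m downgradient of the peak.
√(4πDt) = 36.68 m, giving peak height M/(n_e·A·√(4πDt)) = 207/(0.25 × 10.5 × 36.68) = 2.150 kg/m³.
(x−vt)²/(4Dt) = (27.515)²/(4 × 2.81 × 38.1) = 1.768; exp(−1.768) = 0.1707.
C = 2.150 × 0.1707 = 0.367 kg/m³.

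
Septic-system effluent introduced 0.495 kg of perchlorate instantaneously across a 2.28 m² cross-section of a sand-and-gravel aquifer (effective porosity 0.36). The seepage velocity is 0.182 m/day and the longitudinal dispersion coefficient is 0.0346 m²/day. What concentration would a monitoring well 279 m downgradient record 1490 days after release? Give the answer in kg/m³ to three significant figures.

For an instantaneous plane source, C(x,t) = M/(n_e·A·√(4πDt)) · exp(−(x−vt)²/(4Dt)), with n_e·A the pore (flow) area.
Plume center vt = 0.182 × 1490 = 271.18 m, so the well at 279 m is 7.82 m downgradient of the peak.
√(4πDt) = 25.45 m, giving peak height M/(n_e·A·√(4πDt)) = 0.495/(0.36 × 2.28 × 25.45) = 0.02370 kg/m³.
(x−vt)²/(4Dt) = (7.82)²/(4 × 0.0346 × 1490) = 0.2965; exp(−0.2965) = 0.7434.
C = 0.02370 × 0.7434 = 0.0176 kg/m³.

0.0176 kg/m³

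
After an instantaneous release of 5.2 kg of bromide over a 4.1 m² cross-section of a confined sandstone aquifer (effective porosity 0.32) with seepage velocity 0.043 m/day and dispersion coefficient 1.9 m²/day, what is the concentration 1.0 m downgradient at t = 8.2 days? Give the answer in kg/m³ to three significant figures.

0.281 kg/m³

For an instantaneous plane source, C(x,t) = M/(n_e·A·√(4πDt)) · exp(−(x−vt)²/(4Dt)), with n_e·A the pore (flow) area.
Plume center vt = 0.043 × 8.2 = 0.3526 m, so the well at 1.0 m is 0.6474 m downgradient of the peak.
√(4πDt) = 13.99 m, giving peak height M/(n_e·A·√(4πDt)) = 5.2/(0.32 × 4.1 × 13.99) = 0.2833 kg/m³.
(x−vt)²/(4Dt) = (0.6474)²/(4 × 1.9 × 8.2) = 0.006725; exp(−0.006725) = 0.9933.
C = 0.2833 × 0.9933 = 0.281 kg/m³.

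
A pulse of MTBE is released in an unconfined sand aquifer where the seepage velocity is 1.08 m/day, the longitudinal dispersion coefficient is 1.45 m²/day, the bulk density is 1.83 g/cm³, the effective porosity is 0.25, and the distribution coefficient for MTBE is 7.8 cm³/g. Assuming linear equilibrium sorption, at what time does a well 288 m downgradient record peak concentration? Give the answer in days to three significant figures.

Retardation factor R = 1 + ρ_b·K_d/n = 1 + 1.83 × 7.8/0.25 = 58.10.
Sorption retards both mechanisms: v_R = v/R = 0.01859 m/day, D_R = D/R = 0.02496 m²/day.
Peak time from v_R²t² + 2D_R t − x² = 0: t = (√(D_R² + v_R²x²) − D_R)/v_R².
√(D_R² + v_R²x²) = √(0.02496² + 0.01859² × 288²) = 5.354; v_R² = 0.0003456.
t = (5.354 − 0.02496)/0.0003456 = 15400 days.

15400 days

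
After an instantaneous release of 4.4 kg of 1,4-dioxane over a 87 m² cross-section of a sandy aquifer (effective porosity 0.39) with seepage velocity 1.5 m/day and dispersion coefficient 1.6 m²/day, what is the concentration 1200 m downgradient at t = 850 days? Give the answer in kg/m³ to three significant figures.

0.000353 kg/m³

For an instantaneous plane source, C(x,t) = M/(n_e·A·√(4πDt)) · exp(−(x−vt)²/(4Dt)), with n_e·A the pore (flow) area.
Plume center vt = 1.5 × 850 = 1275 m, so the well at 1200 m is 75 m upgradient of the peak.
√(4πDt) = 130.7 m, giving peak height M/(n_e·A·√(4πDt)) = 4.4/(0.39 × 87 × 130.7) = 0.0009922 kg/m³.
(x−vt)²/(4Dt) = (-75)²/(4 × 1.6 × 850) = 1.034; exp(−1.034) = 0.3556.
C = 0.0009922 × 0.3556 = 0.000353 kg/m³.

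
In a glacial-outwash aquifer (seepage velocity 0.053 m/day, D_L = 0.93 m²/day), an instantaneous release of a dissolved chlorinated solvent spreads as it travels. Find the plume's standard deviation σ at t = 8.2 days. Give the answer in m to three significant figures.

3.91 m

Dispersive spreading gives a Gaussian with σ² = 2Dt; advection only shifts the center.
σ = √(2 × 0.93 × 8.2) = 3.91 m.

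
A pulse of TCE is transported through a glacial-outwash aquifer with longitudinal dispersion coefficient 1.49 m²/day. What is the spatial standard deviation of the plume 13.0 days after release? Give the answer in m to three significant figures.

Dispersive spreading gives a Gaussian with σ² = 2Dt; advection only shifts the center.
σ = √(2 × 1.49 × 13.0) = 6.22 m.

6.22 m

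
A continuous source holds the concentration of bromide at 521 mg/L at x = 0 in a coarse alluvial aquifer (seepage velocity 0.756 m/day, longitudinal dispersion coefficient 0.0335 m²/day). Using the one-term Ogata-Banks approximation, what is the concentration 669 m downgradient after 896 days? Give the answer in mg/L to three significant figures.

For a continuous step input, C/C₀ ≈ ½·erfc((x−vt)/(2√(Dt))).
vt = 0.756 × 896 = 677.376 m and 2√(Dt) = 2√(0.0335 × 896) = 10.96 m.
Argument (x−vt)/(2√(Dt)) = (669 − 677.376)/10.96 = -0.7642; ½·erfc(-0.7642) = 0.8601.
C = 521 × 0.8601 = 448 mg/L.

448 mg/L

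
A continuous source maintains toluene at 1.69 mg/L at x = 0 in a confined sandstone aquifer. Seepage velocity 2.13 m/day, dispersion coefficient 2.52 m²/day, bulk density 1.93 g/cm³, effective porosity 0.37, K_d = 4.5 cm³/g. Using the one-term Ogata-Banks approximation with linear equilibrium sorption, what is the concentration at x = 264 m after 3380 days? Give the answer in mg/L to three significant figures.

1.48 mg/L

Retardation factor R = 1 + ρ_b·K_d/n = 1 + 1.93 × 4.5/0.37 = 24.47.
Sorption retards both mechanisms: v_R = v/R = 0.08705 m/day, D_R = D/R = 0.1030 m²/day.
v_R·t = 0.08705 × 3380 = 294.229 m; 2√(D_R t) = 37.32 m; argument = (264 − 294.229)/37.32 = -0.8100.
C = C₀ × ½·erfc(-0.8100) = 1.69 × 0.8740 = 1.48 mg/L.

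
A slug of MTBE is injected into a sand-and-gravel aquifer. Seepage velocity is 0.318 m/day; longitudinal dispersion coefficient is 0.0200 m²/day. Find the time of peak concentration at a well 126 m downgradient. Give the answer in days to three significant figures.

396 days

For the 1D instantaneous-source solution, setting ∂C/∂t = 0 at fixed x gives v²t² + 2Dt − x² = 0, so t = (√(D² + v²x²) − D)/v².
√(D² + v²x²) = √(0.0200² + 0.318² × 126²) = 40.07; v² = 0.101124.
t = (40.07 − 0.0200)/0.101124 = 396 days (vs. the pure-advection estimate x/v = 396 d).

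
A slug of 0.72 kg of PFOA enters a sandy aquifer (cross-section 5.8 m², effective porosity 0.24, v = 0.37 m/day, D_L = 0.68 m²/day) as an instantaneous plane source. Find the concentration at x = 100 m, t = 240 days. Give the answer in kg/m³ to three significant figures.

For an instantaneous plane source, C(x,t) = M/(n_e·A·√(4πDt)) · exp(−(x−vt)²/(4Dt)), with n_e·A the pore (flow) area.
Plume center vt = 0.37 × 240 = 88.8 m, so the well at 100 m is 11.2 m downgradient of the peak.
√(4πDt) = 45.29 m, giving peak height M/(n_e·A·√(4πDt)) = 0.72/(0.24 × 5.8 × 45.29) = 0.01142 kg/m³.
(x−vt)²/(4Dt) = (11.2)²/(4 × 0.68 × 240) = 0.1922; exp(−0.1922) = 0.8251.
C = 0.01142 × 0.8251 = 0.00942 kg/m³.

0.00942 kg/m³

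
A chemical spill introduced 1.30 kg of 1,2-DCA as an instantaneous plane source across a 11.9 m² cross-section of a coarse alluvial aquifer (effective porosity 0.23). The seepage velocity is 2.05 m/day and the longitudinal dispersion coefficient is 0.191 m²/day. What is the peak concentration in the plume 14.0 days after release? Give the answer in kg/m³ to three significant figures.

0.0819 kg/m³

The peak of an instantaneous 1D plume sits at x = vt; there the Gaussian factor is 1 and C_max = M/(n_e·A·√(4πDt)), where n_e·A is the pore area the mass is dissolved in.
√(4πDt) = √(4π × 0.191 × 14.0) = 5.797 m, so C_max = 1.30/(0.23 × 11.9 × 5.797) = 0.0819 kg/m³.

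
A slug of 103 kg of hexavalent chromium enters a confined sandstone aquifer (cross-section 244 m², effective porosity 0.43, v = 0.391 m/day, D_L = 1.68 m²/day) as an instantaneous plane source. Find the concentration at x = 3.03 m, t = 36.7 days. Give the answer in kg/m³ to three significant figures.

For an instantaneous plane source, C(x,t) = M/(n_e·A·√(4πDt)) · exp(−(x−vt)²/(4Dt)), with n_e·A the pore (flow) area.
Plume center vt = 0.391 × 36.7 = 14.3497 m, so the well at 3.03 m is 11.3197 m upgradient of the peak.
√(4πDt) = 27.84 m, giving peak height M/(n_e·A·√(4πDt)) = 103/(0.43 × 244 × 27.84) = 0.03526 kg/m³.
(x−vt)²/(4Dt) = (-11.3197)²/(4 × 1.68 × 36.7) = 0.5196; exp(−0.5196) = 0.5948.
C = 0.03526 × 0.5948 = 0.0210 kg/m³.

0.0210 kg/m³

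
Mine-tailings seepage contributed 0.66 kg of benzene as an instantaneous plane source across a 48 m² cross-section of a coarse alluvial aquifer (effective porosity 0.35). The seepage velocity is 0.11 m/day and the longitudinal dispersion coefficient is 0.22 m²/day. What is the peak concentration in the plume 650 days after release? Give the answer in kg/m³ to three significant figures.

The peak of an instantaneous 1D plume sits at x = vt; there the Gaussian factor is 1 and C_max = M/(n_e·A·√(4πDt)), where n_e·A is the pore area the mass is dissolved in.
√(4πDt) = √(4π × 0.22 × 650) = 42.39 m, so C_max = 0.66/(0.35 × 48 × 42.39) = 0.000927 kg/m³.

0.000927 kg/m³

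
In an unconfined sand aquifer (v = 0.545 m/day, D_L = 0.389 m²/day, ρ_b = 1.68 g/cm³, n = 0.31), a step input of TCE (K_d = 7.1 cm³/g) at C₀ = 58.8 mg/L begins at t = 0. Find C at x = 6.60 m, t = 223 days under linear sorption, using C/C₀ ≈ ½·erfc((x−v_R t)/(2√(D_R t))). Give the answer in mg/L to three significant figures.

2.73 mg/L

Retardation factor R = 1 + ρ_b·K_d/n = 1 + 1.68 × 7.1/0.31 = 39.48.
Sorption retards both mechanisms: v_R = v/R = 0.01380 m/day, D_R = D/R = 0.009853 m²/day.
v_R·t = 0.01380 × 223 = 3.0774 m; 2√(D_R t) = 2.965 m; argument = (6.60 − 3.0774)/2.965 = 1.188.
C = C₀ × ½·erfc(1.188) = 58.8 × 0.04647 = 2.73 mg/L.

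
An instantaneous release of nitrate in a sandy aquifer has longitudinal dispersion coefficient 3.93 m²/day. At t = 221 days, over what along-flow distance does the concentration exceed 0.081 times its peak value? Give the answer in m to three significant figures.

187 m

The plume is Gaussian with σ = √(2Dt) = √(2 × 3.93 × 221) = 41.68 m.
C/C_peak = exp(−Δx²/(2σ²)) = 0.081 ⇒ Δx = σ·√(−2 ln 0.081) = 41.68 × 2.242 = 93.45 m.
Width = 2Δx = 187 m.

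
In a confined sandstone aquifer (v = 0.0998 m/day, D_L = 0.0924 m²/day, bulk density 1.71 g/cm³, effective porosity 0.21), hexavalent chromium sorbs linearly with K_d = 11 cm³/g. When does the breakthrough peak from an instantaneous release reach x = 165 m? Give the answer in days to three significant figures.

149000 days

Retardation factor R = 1 + ρ_b·K_d/n = 1 + 1.71 × 11/0.21 = 90.57.
Sorption retards both mechanisms: v_R = v/R = 0.001102 m/day, D_R = D/R = 0.001020 m²/day.
Peak time from v_R²t² + 2D_R t − x² = 0: t = (√(D_R² + v_R²x²) − D_R)/v_R².
√(D_R² + v_R²x²) = √(0.001020² + 0.001102² × 165²) = 0.1818; v_R² = 1.214e-06.
t = (0.1818 − 0.001020)/1.214e-06 = 149000 days.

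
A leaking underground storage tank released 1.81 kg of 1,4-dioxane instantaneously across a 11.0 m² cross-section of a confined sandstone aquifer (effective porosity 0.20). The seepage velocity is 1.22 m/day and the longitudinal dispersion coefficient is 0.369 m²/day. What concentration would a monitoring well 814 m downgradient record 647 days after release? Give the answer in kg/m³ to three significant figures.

For an instantaneous plane source, C(x,t) = M/(n_e·A·√(4πDt)) · exp(−(x−vt)²/(4Dt)), with n_e·A the pore (flow) area.
Plume center vt = 1.22 × 647 = 789.34 m, so the well at 814 m is 24.66 m downgradient of the peak.
√(4πDt) = 54.77 m, giving peak height M/(n_e·A·√(4πDt)) = 1.81/(0.20 × 11.0 × 54.77) = 0.01502 kg/m³.
(x−vt)²/(4Dt) = (24.66)²/(4 × 0.369 × 647) = 0.6368; exp(−0.6368) = 0.5290.
C = 0.01502 × 0.5290 = 0.00795 kg/m³.

0.00795 kg/m³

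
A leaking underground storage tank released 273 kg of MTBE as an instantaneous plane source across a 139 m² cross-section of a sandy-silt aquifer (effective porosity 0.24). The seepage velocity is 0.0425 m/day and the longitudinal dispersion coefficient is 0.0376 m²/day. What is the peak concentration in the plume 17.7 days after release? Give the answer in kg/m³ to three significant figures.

The peak of an instantaneous 1D plume sits at x = vt; there the Gaussian factor is 1 and C_max = M/(n_e·A·√(4πDt)), where n_e·A is the pore area the mass is dissolved in.
√(4πDt) = √(4π × 0.0376 × 17.7) = 2.892 m, so C_max = 273/(0.24 × 139 × 2.892) = 2.83 kg/m³.

2.83 kg/m³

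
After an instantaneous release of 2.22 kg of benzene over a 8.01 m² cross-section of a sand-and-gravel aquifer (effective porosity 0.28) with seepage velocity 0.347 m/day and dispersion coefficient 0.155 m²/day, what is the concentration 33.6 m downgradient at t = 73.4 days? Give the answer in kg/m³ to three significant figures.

0.0194 kg/m³

For an instantaneous plane source, C(x,t) = M/(n_e·A·√(4πDt)) · exp(−(x−vt)²/(4Dt)), with n_e·A the pore (flow) area.
Plume center vt = 0.347 × 73.4 = 25.4698 m, so the well at 33.6 m is 8.1302 m downgradient of the peak.
√(4πDt) = 11.96 m, giving peak height M/(n_e·A·√(4πDt)) = 2.22/(0.28 × 8.01 × 11.96) = 0.08276 kg/m³.
(x−vt)²/(4Dt) = (8.1302)²/(4 × 0.155 × 73.4) = 1.452; exp(−1.452) = 0.2341.
C = 0.08276 × 0.2341 = 0.0194 kg/m³.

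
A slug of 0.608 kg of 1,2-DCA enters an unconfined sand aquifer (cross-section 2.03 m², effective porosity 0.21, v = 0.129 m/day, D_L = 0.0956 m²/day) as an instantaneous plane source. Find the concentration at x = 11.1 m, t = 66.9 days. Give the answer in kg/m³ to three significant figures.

0.125 kg/m³

For an instantaneous plane source, C(x,t) = M/(n_e·A·√(4πDt)) · exp(−(x−vt)²/(4Dt)), with n_e·A the pore (flow) area.
Plume center vt = 0.129 × 66.9 = 8.6301 m, so the well at 11.1 m is 2.4699 m downgradient of the peak.
√(4πDt) = 8.965 m, giving peak height M/(n_e·A·√(4πDt)) = 0.608/(0.21 × 2.03 × 8.965) = 0.1591 kg/m³.
(x−vt)²/(4Dt) = (2.4699)²/(4 × 0.0956 × 66.9) = 0.2385; exp(−0.2385) = 0.7878.
C = 0.1591 × 0.7878 = 0.125 kg/m³.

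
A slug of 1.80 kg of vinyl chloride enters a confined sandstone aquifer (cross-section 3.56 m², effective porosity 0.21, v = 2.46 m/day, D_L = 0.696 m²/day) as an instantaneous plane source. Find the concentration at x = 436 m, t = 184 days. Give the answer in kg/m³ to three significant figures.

For an instantaneous plane source, C(x,t) = M/(n_e·A·√(4πDt)) · exp(−(x−vt)²/(4Dt)), with n_e·A the pore (flow) area.
Plume center vt = 2.46 × 184 = 452.64 m, so the well at 436 m is 16.64 m upgradient of the peak.
√(4πDt) = 40.12 m, giving peak height M/(n_e·A·√(4πDt)) = 1.80/(0.21 × 3.56 × 40.12) = 0.06001 kg/m³.
(x−vt)²/(4Dt) = (-16.64)²/(4 × 0.696 × 184) = 0.5405; exp(−0.5405) = 0.5825.
C = 0.06001 × 0.5825 = 0.0350 kg/m³.

0.0350 kg/m³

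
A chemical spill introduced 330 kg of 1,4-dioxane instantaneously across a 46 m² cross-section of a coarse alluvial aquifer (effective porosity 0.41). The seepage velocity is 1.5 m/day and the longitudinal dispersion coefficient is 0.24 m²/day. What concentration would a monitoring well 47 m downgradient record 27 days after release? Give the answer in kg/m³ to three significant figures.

For an instantaneous plane source, C(x,t) = M/(n_e·A·√(4πDt)) · exp(−(x−vt)²/(4Dt)), with n_e·A the pore (flow) area.
Plume center vt = 1.5 × 27 = 40.5 m, so the well at 47 m is 6.5 m downgradient of the peak.
√(4πDt) = 9.024 m, giving peak height M/(n_e·A·√(4πDt)) = 330/(0.41 × 46 × 9.024) = 1.939 kg/m³.
(x−vt)²/(4Dt) = (6.5)²/(4 × 0.24 × 27) = 1.630; exp(−1.630) = 0.1959.
C = 1.939 × 0.1959 = 0.380 kg/m³.

0.380 kg/m³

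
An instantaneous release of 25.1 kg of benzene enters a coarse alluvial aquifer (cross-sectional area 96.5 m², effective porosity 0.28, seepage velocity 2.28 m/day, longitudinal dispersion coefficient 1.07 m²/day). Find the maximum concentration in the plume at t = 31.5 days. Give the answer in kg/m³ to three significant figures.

The peak of an instantaneous 1D plume sits at x = vt; there the Gaussian factor is 1 and C_max = M/(n_e·A·√(4πDt)), where n_e·A is the pore area the mass is dissolved in.
√(4πDt) = √(4π × 1.07 × 31.5) = 20.58 m, so C_max = 25.1/(0.28 × 96.5 × 20.58) = 0.0451 kg/m³.

0.0451 kg/m³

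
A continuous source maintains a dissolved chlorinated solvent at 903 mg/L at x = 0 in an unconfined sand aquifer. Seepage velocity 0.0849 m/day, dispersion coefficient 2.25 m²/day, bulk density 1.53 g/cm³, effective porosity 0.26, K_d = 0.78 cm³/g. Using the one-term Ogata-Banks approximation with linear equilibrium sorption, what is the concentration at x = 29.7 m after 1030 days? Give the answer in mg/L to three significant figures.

Retardation factor R = 1 + ρ_b·K_d/n = 1 + 1.53 × 0.78/0.26 = 5.590.
Sorption retards both mechanisms: v_R = v/R = 0.01519 m/day, D_R = D/R = 0.4025 m²/day.
v_R·t = 0.01519 × 1030 = 15.6457 m; 2√(D_R t) = 40.72 m; argument = (29.7 − 15.6457)/40.72 = 0.3451.
C = C₀ × ½·erfc(0.3451) = 903 × 0.3128 = 282 mg/L.

282 mg/L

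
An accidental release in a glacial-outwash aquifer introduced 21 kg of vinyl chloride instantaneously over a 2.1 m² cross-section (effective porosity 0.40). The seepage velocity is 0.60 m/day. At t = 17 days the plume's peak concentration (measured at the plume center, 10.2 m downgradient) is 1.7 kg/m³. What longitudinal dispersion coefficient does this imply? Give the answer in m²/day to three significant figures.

1.01 m²/day

At the plume center C_max = M/(n_e·A·√(4πDt)), so D = M²/(4πt·(n_e·A·C_max)²).
n_e·A·C_max = 0.40 × 2.1 × 1.7 = 1.428 kg/m.
D = 21²/(4π × 17 × 1.428²) = 1.01 m²/day.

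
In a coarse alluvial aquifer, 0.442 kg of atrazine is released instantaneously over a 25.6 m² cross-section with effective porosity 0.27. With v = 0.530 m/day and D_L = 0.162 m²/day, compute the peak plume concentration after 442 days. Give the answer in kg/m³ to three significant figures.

The peak of an instantaneous 1D plume sits at x = vt; there the Gaussian factor is 1 and C_max = M/(n_e·A·√(4πDt)), where n_e·A is the pore area the mass is dissolved in.
√(4πDt) = √(4π × 0.162 × 442) = 30.00 m, so C_max = 0.442/(0.27 × 25.6 × 30.00) = 0.00213 kg/m³.

0.00213 kg/m³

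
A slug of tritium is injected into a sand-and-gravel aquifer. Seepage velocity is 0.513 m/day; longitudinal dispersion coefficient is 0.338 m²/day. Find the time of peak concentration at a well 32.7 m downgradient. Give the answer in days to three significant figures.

For the 1D instantaneous-source solution, setting ∂C/∂t = 0 at fixed x gives v²t² + 2Dt − x² = 0, so t = (√(D² + v²x²) − D)/v².
√(D² + v²x²) = √(0.338² + 0.513² × 32.7²) = 16.78; v² = 0.263169.
t = (16.78 − 0.338)/0.263169 = 62.5 days (vs. the pure-advection estimate x/v = 63.7 d).

62.5 days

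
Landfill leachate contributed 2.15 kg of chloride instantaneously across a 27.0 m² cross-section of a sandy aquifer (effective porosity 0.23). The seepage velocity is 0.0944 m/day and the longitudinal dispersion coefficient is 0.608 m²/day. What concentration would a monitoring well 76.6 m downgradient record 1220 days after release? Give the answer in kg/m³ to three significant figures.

0.00217 kg/m³

For an instantaneous plane source, C(x,t) = M/(n_e·A·√(4πDt)) · exp(−(x−vt)²/(4Dt)), with n_e·A the pore (flow) area.
Plume center vt = 0.0944 × 1220 = 115.168 m, so the well at 76.6 m is 38.568 m upgradient of the peak.
√(4πDt) = 96.55 m, giving peak height M/(n_e·A·√(4πDt)) = 2.15/(0.23 × 27.0 × 96.55) = 0.003586 kg/m³.
(x−vt)²/(4Dt) = (-38.568)²/(4 × 0.608 × 1220) = 0.5013; exp(−0.5013) = 0.6057.
C = 0.003586 × 0.6057 = 0.00217 kg/m³.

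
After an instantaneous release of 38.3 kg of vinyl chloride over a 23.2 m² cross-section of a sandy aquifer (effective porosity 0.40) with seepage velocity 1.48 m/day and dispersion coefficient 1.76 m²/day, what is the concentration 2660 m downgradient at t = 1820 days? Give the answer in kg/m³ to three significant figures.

For an instantaneous plane source, C(x,t) = M/(n_e·A·√(4πDt)) · exp(−(x−vt)²/(4Dt)), with n_e·A the pore (flow) area.
Plume center vt = 1.48 × 1820 = 2693.6 m, so the well at 2660 m is 33.6 m upgradient of the peak.
√(4πDt) = 200.6 m, giving peak height M/(n_e·A·√(4πDt)) = 38.3/(0.40 × 23.2 × 200.6) = 0.02057 kg/m³.
(x−vt)²/(4Dt) = (-33.6)²/(4 × 1.76 × 1820) = 0.08811; exp(−0.08811) = 0.9157.
C = 0.02057 × 0.9157 = 0.0188 kg/m³.

0.0188 kg/m³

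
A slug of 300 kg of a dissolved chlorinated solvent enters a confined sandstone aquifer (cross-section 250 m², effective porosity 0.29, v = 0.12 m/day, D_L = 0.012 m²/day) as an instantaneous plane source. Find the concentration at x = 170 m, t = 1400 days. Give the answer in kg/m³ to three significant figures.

For an instantaneous plane source, C(x,t) = M/(n_e·A·√(4πDt)) · exp(−(x−vt)²/(4Dt)), with n_e·A the pore (flow) area.
Plume center vt = 0.12 × 1400 = 168 m, so the well at 170 m is 2 m downgradient of the peak.
√(4πDt) = 14.53 m, giving peak height M/(n_e·A·√(4πDt)) = 300/(0.29 × 250 × 14.53) = 0.2848 kg/m³.
(x−vt)²/(4Dt) = (2)²/(4 × 0.012 × 1400) = 0.05952; exp(−0.05952) = 0.9422.
C = 0.2848 × 0.9422 = 0.268 kg/m³.

0.268 kg/m³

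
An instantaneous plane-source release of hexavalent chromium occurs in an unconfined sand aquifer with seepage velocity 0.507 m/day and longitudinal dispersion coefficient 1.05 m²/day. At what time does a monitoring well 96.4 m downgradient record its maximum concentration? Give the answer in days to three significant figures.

186 days

For the 1D instantaneous-source solution, setting ∂C/∂t = 0 at fixed x gives v²t² + 2Dt − x² = 0, so t = (√(D² + v²x²) − D)/v².
√(D² + v²x²) = √(1.05² + 0.507² × 96.4²) = 48.89; v² = 0.257049.
t = (48.89 − 1.05)/0.257049 = 186 days (vs. the pure-advection estimate x/v = 190 d).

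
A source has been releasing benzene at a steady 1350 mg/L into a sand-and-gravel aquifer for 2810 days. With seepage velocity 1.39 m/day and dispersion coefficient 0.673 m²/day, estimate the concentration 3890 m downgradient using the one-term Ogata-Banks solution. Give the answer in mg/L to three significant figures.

For a continuous step input, C/C₀ ≈ ½·erfc((x−vt)/(2√(Dt))).
vt = 1.39 × 2810 = 3905.9 m and 2√(Dt) = 2√(0.673 × 2810) = 86.97 m.
Argument (x−vt)/(2√(Dt)) = (3890 − 3905.9)/86.97 = -0.1828; ½·erfc(-0.1828) = 0.6020.
C = 1350 × 0.6020 = 813 mg/L.

813 mg/L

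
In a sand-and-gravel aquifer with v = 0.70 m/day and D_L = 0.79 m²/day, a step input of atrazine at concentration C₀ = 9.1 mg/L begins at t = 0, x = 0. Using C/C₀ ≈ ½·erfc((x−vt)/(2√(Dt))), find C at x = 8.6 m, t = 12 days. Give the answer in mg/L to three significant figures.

4.38 mg/L

For a continuous step input, C/C₀ ≈ ½·erfc((x−vt)/(2√(Dt))).
vt = 0.70 × 12 = 8.4 m and 2√(Dt) = 2√(0.79 × 12) = 6.158 m.
Argument (x−vt)/(2√(Dt)) = (8.6 − 8.4)/6.158 = 0.03248; ½·erfc(0.03248) = 0.4817.
C = 9.1 × 0.4817 = 4.38 mg/L.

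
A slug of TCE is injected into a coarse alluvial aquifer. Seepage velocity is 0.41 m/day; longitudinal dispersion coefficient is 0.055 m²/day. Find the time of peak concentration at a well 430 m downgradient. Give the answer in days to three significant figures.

1050 days

For the 1D instantaneous-source solution, setting ∂C/∂t = 0 at fixed x gives v²t² + 2Dt − x² = 0, so t = (√(D² + v²x²) − D)/v².
√(D² + v²x²) = √(0.055² + 0.41² × 430²) = 176.3; v² = 0.1681.
t = (176.3 − 0.055)/0.1681 = 1050 days (vs. the pure-advection estimate x/v = 1050 d).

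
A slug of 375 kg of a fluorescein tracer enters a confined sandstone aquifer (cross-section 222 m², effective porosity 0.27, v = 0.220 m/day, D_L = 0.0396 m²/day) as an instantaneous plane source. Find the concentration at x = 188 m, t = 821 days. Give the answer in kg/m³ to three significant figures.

0.204 kg/m³

For an instantaneous plane source, C(x,t) = M/(n_e·A·√(4πDt)) · exp(−(x−vt)²/(4Dt)), with n_e·A the pore (flow) area.
Plume center vt = 0.220 × 821 = 180.62 m, so the well at 188 m is 7.38 m downgradient of the peak.
√(4πDt) = 20.21 m, giving peak height M/(n_e·A·√(4πDt)) = 375/(0.27 × 222 × 20.21) = 0.3096 kg/m³.
(x−vt)²/(4Dt) = (7.38)²/(4 × 0.0396 × 821) = 0.4188; exp(−0.4188) = 0.6578.
C = 0.3096 × 0.6578 = 0.204 kg/m³.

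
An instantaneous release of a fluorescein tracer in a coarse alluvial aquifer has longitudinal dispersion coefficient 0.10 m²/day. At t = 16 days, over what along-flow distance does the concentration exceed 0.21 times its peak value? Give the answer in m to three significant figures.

6.32 m

The plume is Gaussian with σ = √(2Dt) = √(2 × 0.10 × 16) = 1.789 m.
C/C_peak = exp(−Δx²/(2σ²)) = 0.21 ⇒ Δx = σ·√(−2 ln 0.21) = 1.789 × 1.767 = 3.161 m.
Width = 2Δx = 6.32 m.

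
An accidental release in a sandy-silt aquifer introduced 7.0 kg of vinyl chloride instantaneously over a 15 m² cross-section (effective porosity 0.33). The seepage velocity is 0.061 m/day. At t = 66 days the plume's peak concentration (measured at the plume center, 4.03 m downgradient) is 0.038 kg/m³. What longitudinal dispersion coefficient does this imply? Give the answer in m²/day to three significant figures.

At the plume center C_max = M/(n_e·A·√(4πDt)), so D = M²/(4πt·(n_e·A·C_max)²).
n_e·A·C_max = 0.33 × 15 × 0.038 = 0.1881 kg/m.
D = 7.0²/(4π × 66 × 0.1881²) = 1.67 m²/day.

1.67 m²/day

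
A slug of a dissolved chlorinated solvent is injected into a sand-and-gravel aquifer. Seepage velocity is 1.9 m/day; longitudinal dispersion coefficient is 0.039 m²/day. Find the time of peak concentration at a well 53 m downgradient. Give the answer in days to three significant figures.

For the 1D instantaneous-source solution, setting ∂C/∂t = 0 at fixed x gives v²t² + 2Dt − x² = 0, so t = (√(D² + v²x²) − D)/v².
√(D² + v²x²) = √(0.039² + 1.9² × 53²) = 100.7; v² = 3.61.
t = (100.7 − 0.039)/3.61 = 27.9 days (vs. the pure-advection estimate x/v = 27.9 d).

27.9 days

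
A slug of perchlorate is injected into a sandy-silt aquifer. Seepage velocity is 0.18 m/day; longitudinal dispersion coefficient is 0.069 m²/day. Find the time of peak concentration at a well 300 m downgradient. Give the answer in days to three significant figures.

For the 1D instantaneous-source solution, setting ∂C/∂t = 0 at fixed x gives v²t² + 2Dt − x² = 0, so t = (√(D² + v²x²) − D)/v².
√(D² + v²x²) = √(0.069² + 0.18² × 300²) = 54.00; v² = 0.0324.
t = (54.00 − 0.069)/0.0324 = 1660 days (vs. the pure-advection estimate x/v = 1670 d).

1660 days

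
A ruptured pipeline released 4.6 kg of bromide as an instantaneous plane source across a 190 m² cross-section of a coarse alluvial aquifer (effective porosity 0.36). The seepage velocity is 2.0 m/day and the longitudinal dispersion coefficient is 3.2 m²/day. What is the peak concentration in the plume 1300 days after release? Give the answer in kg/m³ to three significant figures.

The peak of an instantaneous 1D plume sits at x = vt; there the Gaussian factor is 1 and C_max = M/(n_e·A·√(4πDt)), where n_e·A is the pore area the mass is dissolved in.
√(4πDt) = √(4π × 3.2 × 1300) = 228.6 m, so C_max = 4.6/(0.36 × 190 × 228.6) = 0.000294 kg/m³.

0.000294 kg/m³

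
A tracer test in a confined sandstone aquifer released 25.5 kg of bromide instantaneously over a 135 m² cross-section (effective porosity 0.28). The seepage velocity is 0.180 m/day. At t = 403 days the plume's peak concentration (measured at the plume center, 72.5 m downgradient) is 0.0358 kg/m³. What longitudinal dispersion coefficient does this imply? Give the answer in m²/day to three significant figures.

At the plume center C_max = M/(n_e·A·√(4πDt)), so D = M²/(4πt·(n_e·A·C_max)²).
n_e·A·C_max = 0.28 × 135 × 0.0358 = 1.353 kg/m.
D = 25.5²/(4π × 403 × 1.353²) = 0.0701 m²/day.

0.0701 m²/day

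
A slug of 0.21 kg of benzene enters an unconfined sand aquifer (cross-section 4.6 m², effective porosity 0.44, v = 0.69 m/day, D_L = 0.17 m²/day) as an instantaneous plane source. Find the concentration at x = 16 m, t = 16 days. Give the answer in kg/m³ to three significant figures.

For an instantaneous plane source, C(x,t) = M/(n_e·A·√(4πDt)) · exp(−(x−vt)²/(4Dt)), with n_e·A the pore (flow) area.
Plume center vt = 0.69 × 16 = 11.04 m, so the well at 16 m is 4.96 m downgradient of the peak.
√(4πDt) = 5.846 m, giving peak height M/(n_e·A·√(4πDt)) = 0.21/(0.44 × 4.6 × 5.846) = 0.01775 kg/m³.
(x−vt)²/(4Dt) = (4.96)²/(4 × 0.17 × 16) = 2.261; exp(−2.261) = 0.1042.
C = 0.01775 × 0.1042 = 0.00185 kg/m³.

0.00185 kg/m³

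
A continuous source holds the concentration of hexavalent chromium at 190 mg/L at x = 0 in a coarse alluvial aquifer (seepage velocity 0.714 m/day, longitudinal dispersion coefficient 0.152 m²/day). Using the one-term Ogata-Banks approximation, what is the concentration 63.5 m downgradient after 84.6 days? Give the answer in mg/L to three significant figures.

For a continuous step input, C/C₀ ≈ ½·erfc((x−vt)/(2√(Dt))).
vt = 0.714 × 84.6 = 60.4044 m and 2√(Dt) = 2√(0.152 × 84.6) = 7.172 m.
Argument (x−vt)/(2√(Dt)) = (63.5 − 60.4044)/7.172 = 0.4316; ½·erfc(0.4316) = 0.2708.
C = 190 × 0.2708 = 51.5 mg/L.

51.5 mg/L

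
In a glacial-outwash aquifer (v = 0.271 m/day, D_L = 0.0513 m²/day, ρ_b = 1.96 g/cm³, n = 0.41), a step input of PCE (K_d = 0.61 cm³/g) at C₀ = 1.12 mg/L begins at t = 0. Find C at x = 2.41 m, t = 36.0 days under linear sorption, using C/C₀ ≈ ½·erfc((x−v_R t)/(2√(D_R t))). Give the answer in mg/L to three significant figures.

Retardation factor R = 1 + ρ_b·K_d/n = 1 + 1.96 × 0.61/0.41 = 3.916.
Sorption retards both mechanisms: v_R = v/R = 0.06920 m/day, D_R = D/R = 0.01310 m²/day.
v_R·t = 0.06920 × 36.0 = 2.4912 m; 2√(D_R t) = 1.373 m; argument = (2.41 − 2.4912)/1.373 = -0.05914.
C = C₀ × ½·erfc(-0.05914) = 1.12 × 0.5333 = 0.597 mg/L.

0.597 mg/L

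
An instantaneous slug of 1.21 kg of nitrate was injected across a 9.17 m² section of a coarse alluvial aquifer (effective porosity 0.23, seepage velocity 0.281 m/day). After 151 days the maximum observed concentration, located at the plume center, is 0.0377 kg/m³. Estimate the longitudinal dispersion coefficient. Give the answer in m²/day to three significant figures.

At the plume center C_max = M/(n_e·A·√(4πDt)), so D = M²/(4πt·(n_e·A·C_max)²).
n_e·A·C_max = 0.23 × 9.17 × 0.0377 = 0.07951 kg/m.
D = 1.21²/(4π × 151 × 0.07951²) = 0.122 m²/day.

0.122 m²/day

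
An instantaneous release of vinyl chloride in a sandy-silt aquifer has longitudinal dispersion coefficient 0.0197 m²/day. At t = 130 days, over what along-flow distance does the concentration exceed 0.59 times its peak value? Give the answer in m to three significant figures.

The plume is Gaussian with σ = √(2Dt) = √(2 × 0.0197 × 130) = 2.263 m.
C/C_peak = exp(−Δx²/(2σ²)) = 0.59 ⇒ Δx = σ·√(−2 ln 0.59) = 2.263 × 1.027 = 2.324 m.
Width = 2Δx = 4.65 m.

4.65 m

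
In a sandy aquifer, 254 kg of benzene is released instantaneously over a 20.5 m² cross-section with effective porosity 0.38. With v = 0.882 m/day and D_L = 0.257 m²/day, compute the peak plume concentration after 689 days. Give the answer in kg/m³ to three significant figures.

The peak of an instantaneous 1D plume sits at x = vt; there the Gaussian factor is 1 and C_max = M/(n_e·A·√(4πDt)), where n_e·A is the pore area the mass is dissolved in.
√(4πDt) = √(4π × 0.257 × 689) = 47.17 m, so C_max = 254/(0.38 × 20.5 × 47.17) = 0.691 kg/m³.

0.691 kg/m³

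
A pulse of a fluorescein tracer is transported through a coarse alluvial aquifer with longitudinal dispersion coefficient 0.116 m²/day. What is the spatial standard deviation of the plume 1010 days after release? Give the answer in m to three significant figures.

15.3 m

Dispersive spreading gives a Gaussian with σ² = 2Dt; advection only shifts the center.
σ = √(2 × 0.116 × 1010) = 15.3 m.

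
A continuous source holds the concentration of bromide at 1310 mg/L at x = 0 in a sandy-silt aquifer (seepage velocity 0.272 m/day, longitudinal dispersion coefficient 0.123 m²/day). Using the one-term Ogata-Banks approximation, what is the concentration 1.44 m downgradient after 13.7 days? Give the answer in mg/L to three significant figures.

1170 mg/L

For a continuous step input, C/C₀ ≈ ½·erfc((x−vt)/(2√(Dt))).
vt = 0.272 × 13.7 = 3.7264 m and 2√(Dt) = 2√(0.123 × 13.7) = 2.596 m.
Argument (x−vt)/(2√(Dt)) = (1.44 − 3.7264)/2.596 = -0.8807; ½·erfc(-0.8807) = 0.8935.
C = 1310 × 0.8935 = 1170 mg/L.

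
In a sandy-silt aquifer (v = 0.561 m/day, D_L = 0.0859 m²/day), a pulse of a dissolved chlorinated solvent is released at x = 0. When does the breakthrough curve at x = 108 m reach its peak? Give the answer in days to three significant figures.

192 days

For the 1D instantaneous-source solution, setting ∂C/∂t = 0 at fixed x gives v²t² + 2Dt − x² = 0, so t = (√(D² + v²x²) − D)/v².
√(D² + v²x²) = √(0.0859² + 0.561² × 108²) = 60.59; v² = 0.314721.
t = (60.59 − 0.0859)/0.314721 = 192 days (vs. the pure-advection estimate x/v = 193 d).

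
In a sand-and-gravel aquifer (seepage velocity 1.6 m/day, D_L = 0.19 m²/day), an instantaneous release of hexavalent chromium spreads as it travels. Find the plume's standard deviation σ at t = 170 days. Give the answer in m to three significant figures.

8.04 m

Dispersive spreading gives a Gaussian with σ² = 2Dt; advection only shifts the center.
σ = √(2 × 0.19 × 170) = 8.04 m.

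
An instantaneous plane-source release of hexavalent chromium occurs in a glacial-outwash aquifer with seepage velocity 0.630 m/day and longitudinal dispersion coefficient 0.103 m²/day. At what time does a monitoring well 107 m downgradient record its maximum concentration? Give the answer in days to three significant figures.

170 days

For the 1D instantaneous-source solution, setting ∂C/∂t = 0 at fixed x gives v²t² + 2Dt − x² = 0, so t = (√(D² + v²x²) − D)/v².
√(D² + v²x²) = √(0.103² + 0.630² × 107²) = 67.41; v² = 0.3969.
t = (67.41 − 0.103)/0.3969 = 170 days (vs. the pure-advection estimate x/v = 170 d).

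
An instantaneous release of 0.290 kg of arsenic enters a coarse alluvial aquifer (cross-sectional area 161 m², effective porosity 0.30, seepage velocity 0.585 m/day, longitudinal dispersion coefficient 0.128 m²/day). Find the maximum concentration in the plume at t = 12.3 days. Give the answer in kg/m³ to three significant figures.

0.00135 kg/m³

The peak of an instantaneous 1D plume sits at x = vt; there the Gaussian factor is 1 and C_max = M/(n_e·A·√(4πDt)), where n_e·A is the pore area the mass is dissolved in.
√(4πDt) = √(4π × 0.128 × 12.3) = 4.448 m, so C_max = 0.290/(0.30 × 161 × 4.448) = 0.00135 kg/m³.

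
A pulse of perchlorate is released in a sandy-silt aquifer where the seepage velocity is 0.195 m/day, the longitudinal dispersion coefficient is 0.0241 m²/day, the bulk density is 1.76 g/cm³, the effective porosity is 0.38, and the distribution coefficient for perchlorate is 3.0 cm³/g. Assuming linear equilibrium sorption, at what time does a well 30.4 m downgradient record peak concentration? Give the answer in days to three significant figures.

Retardation factor R = 1 + ρ_b·K_d/n = 1 + 1.76 × 3.0/0.38 = 14.89.
Sorption retards both mechanisms: v_R = v/R = 0.01310 m/day, D_R = D/R = 0.001619 m²/day.
Peak time from v_R²t² + 2D_R t − x² = 0: t = (√(D_R² + v_R²x²) − D_R)/v_R².
√(D_R² + v_R²x²) = √(0.001619² + 0.01310² × 30.4²) = 0.3982; v_R² = 0.0001716.
t = (0.3982 − 0.001619)/0.0001716 = 2310 days.

2310 days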